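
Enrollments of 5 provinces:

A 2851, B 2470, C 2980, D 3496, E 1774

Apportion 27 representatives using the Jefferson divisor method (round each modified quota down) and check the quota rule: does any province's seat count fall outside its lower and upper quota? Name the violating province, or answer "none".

none

Standard quotas: A 5.672, B 4.914, C 5.929, D 6.955, E 3.529.
Jefferson allocation: A 6, B 5, C 6, D 7, E 3.
Every allocation lies between the lower and upper quota.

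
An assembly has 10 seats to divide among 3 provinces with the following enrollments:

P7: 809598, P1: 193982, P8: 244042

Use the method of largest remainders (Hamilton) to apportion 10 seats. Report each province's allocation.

The standard divisor is 1247622/10 ≈ 124762.2.
Standard quotas: P7 6.4891, P1 1.5548, P8 1.9561.
Lower quotas: P7 6, P1 1, P8 1 (sum 8, leaving 2 seats).
Remainders in descending order: P8 0.9561, P1 0.5548, P7 0.4891.
Largest remainders: P8, P1 receive the extra seats.

P7 6, P1 2, P8 2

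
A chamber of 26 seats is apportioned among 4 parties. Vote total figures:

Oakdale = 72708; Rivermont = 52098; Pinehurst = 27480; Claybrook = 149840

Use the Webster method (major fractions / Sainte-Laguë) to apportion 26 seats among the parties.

Oakdale 6, Rivermont 5, Pinehurst 2, Claybrook 13

Standard divisor 302126/26 ≈ 11620.231; standard quotas: Oakdale 6.257, Rivermont 4.483, Pinehurst 2.365, Claybrook 12.895.
Rounding to the nearest integer gives 6, 4, 2, 13 = 25 seats, so the divisor must be adjusted.
With modified divisor 11400: modified quotas Oakdale 6.378, Rivermont 4.570, Pinehurst 2.411, Claybrook 13.144.
Rounding to the nearest integer: Oakdale 6, Rivermont 5, Pinehurst 2, Claybrook 13 (total 26).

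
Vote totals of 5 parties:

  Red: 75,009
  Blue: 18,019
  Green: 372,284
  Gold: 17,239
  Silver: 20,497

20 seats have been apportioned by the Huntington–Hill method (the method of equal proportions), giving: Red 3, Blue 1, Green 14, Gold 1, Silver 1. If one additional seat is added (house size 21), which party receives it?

Priority for the next seat is population ÷ (√(s·(s+1))).
Priorities: Red 21653.233, Blue 12741.357, Green 25690.037, Gold 12189.814, Silver 14493.568.
Highest priority: Green.

Green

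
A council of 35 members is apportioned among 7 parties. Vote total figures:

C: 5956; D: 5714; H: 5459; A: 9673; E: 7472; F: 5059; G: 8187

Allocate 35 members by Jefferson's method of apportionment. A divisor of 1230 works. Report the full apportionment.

C 4, D 4, H 4, A 7, E 6, F 4, G 6

With modified divisor 1230: modified quotas C 4.842, D 4.646, H 4.438, A 7.864, E 6.075, F 4.113, G 6.656.
Rounding down: C 4, D 4, H 4, A 7, E 6, F 4, G 6 (total 35).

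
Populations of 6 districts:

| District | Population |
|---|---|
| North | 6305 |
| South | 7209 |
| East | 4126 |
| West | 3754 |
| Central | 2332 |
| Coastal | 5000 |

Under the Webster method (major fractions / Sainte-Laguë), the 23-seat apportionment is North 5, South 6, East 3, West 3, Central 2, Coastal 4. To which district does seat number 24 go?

Priority for the next seat is population ÷ (current seats + 0.5).
Priorities: North 1146.364, South 1109.077, East 1178.857, West 1072.571, Central 932.800, Coastal 1111.111.
Highest priority: East.

East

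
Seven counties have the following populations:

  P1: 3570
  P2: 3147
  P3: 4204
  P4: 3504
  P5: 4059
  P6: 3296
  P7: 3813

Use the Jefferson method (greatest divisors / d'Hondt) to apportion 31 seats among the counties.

P1 4, P2 4, P3 5, P4 4, P5 5, P6 4, P7 5

Standard divisor 25593/31 ≈ 825.581; standard quotas: P1 4.324, P2 3.812, P3 5.092, P4 4.244, P5 4.917, P6 3.992, P7 4.619.
Rounding down gives 4, 3, 5, 4, 4, 3, 4 = 27 seats, so the divisor must be adjusted.
With modified divisor 740: modified quotas P1 4.824, P2 4.253, P3 5.681, P4 4.735, P5 5.485, P6 4.454, P7 5.153.
Rounding down: P1 4, P2 4, P3 5, P4 4, P5 5, P6 4, P7 5 (total 31).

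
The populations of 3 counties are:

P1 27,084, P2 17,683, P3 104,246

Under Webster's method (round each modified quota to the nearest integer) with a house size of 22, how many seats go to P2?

Standard divisor 149013/22 ≈ 6773.318; standard quotas: P1 3.999, P2 2.611, P3 15.391.
Rounding to the nearest integer gives P1 4, P2 3, P3 15 — total 22, matching the house size, so no adjustment is needed.
P2 receives 3.

3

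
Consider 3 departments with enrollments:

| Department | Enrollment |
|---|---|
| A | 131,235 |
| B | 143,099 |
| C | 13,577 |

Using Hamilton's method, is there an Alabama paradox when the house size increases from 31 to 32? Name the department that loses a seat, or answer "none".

C

At 31 seats: A 14, B 15, C 2.
At 32 seats: A 15, B 16, C 1.
C drops from 2 to 1.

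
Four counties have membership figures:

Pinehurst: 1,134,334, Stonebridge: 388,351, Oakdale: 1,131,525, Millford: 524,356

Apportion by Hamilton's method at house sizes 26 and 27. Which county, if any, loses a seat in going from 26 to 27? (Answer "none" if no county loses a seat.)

At 26 seats: Pinehurst 9, Stonebridge 3, Oakdale 9, Millford 5.
At 27 seats: Pinehurst 10, Stonebridge 3, Oakdale 10, Millford 4.
Millford drops from 5 to 4.

Millford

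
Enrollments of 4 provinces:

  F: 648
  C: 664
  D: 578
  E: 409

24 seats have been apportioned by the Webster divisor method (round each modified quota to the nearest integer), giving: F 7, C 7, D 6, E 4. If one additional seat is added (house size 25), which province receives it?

E

Priority for the next seat is population ÷ (current seats + 0.5).
Priorities: F 86.400, C 88.533, D 88.923, E 90.889.
Highest priority: E.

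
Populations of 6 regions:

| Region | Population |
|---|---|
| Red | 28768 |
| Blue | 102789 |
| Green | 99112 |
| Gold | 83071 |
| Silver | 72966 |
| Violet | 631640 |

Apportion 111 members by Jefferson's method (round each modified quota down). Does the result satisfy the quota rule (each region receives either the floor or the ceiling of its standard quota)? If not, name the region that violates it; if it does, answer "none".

Standard quotas: Red 3.136, Blue 11.204, Green 10.803, Gold 9.055, Silver 7.953, Violet 68.849.
Jefferson allocation: Red 3, Blue 11, Green 10, Gold 9, Silver 8, Violet 70.
Violet has quota 68.849 (lower 68, upper 69) but receives 70 — outside the quota interval.

Violet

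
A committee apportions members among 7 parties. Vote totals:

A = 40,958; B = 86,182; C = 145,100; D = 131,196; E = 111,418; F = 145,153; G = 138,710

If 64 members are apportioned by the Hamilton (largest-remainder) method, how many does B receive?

7

The standard divisor is 798717/64 ≈ 12479.953.
Standard quotas: A 3.2819, B 6.9056, C 11.6266, D 10.5125, E 8.9278, F 11.6309, G 11.1146.
Lower quotas: A 3, B 6, C 11, D 10, E 8, F 11, G 11 (sum 60, leaving 4 seats).
Remainders in descending order: E 0.9278, B 0.9056, F 0.6309, C 0.6266, D 0.5125, A 0.2819, G 0.1146.
The surplus seats go to E, B, F, C.
B receives 7.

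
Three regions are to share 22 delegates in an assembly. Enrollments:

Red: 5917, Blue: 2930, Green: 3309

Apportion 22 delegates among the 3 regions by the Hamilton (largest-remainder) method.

Standard divisor: 12156 ÷ 22 ≈ 552.545.
Standard quotas: Red 10.7086, Blue 5.3027, Green 5.9886.
Lower quotas: Red 10, Blue 5, Green 5 (sum 20, leaving 2 seats).
Remainders in descending order: Green 0.9886, Red 0.7086, Blue 0.3027.
The surplus seats go to Green, Red.

Red 11; Blue 5; Green 6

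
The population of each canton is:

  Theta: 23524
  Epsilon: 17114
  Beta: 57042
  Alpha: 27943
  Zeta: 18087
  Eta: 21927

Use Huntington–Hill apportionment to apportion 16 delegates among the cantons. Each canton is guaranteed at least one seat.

Theta: 2, Epsilon: 2, Beta: 5, Alpha: 3, Zeta: 2, Eta: 2

With divisor 10911: modified quotas Theta 2.156, Epsilon 1.569, Beta 5.228, Alpha 2.561, Zeta 1.658, Eta 2.010.
Geometric-mean thresholds: Theta √(2·3)=2.449, Epsilon √(1·2)=1.414, Beta √(5·6)=5.477, Alpha √(2·3)=2.449, Zeta √(1·2)=1.414, Eta √(2·3)=2.449.
Each quota rounded against its threshold gives Theta 2, Epsilon 2, Beta 5, Alpha 3, Zeta 2, Eta 2 (total 16).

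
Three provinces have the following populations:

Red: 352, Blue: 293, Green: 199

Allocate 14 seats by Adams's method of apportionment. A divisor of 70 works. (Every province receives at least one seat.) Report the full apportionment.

Red 6; Blue 5; Green 3

With modified divisor 70: modified quotas Red 5.029, Blue 4.186, Green 2.843.
Rounding up: Red 6, Blue 5, Green 3 (total 14).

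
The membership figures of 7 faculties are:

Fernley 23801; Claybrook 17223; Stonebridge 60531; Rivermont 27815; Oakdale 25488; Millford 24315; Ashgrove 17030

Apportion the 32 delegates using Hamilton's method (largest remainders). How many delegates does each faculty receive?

Fernley 4; Claybrook 3; Stonebridge 10; Rivermont 4; Oakdale 4; Millford 4; Ashgrove 3

Total 196203; standard divisor 196203/32 ≈ 6131.344.
Standard quotas: Fernley 3.8819, Claybrook 2.8090, Stonebridge 9.8724, Rivermont 4.5365, Oakdale 4.1570, Millford 3.9657, Ashgrove 2.7775.
Lower quotas: Fernley 3, Claybrook 2, Stonebridge 9, Rivermont 4, Oakdale 4, Millford 3, Ashgrove 2 (sum 27, leaving 5 seats).
Remainders in descending order: Millford 0.9657, Fernley 0.8819, Stonebridge 0.8724, Claybrook 0.8090, Ashgrove 0.7775, Rivermont 0.5365, Oakdale 0.1570.
Largest remainders: Millford, Fernley, Stonebridge, Claybrook, Ashgrove receive the extra seats.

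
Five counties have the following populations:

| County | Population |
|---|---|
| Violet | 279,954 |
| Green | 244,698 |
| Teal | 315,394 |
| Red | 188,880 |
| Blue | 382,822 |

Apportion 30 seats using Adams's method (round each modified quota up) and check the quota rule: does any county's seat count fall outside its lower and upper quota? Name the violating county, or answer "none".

none

Standard quotas: Violet 5.949, Green 5.200, Teal 6.702, Red 4.014, Blue 8.135.
Adams allocation: Violet 6, Green 5, Teal 7, Red 4, Blue 8.
Every allocation lies between the lower and upper quota.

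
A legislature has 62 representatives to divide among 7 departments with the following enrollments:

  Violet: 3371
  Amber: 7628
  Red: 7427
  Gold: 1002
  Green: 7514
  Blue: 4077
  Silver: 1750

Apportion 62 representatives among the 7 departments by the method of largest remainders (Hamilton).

Violet 6; Amber 15; Red 14; Gold 2; Green 14; Blue 8; Silver 3

The standard divisor is 32769/62 ≈ 528.532.
Standard quotas: Violet 6.3780, Amber 14.4324, Red 14.0521, Gold 1.8958, Green 14.2167, Blue 7.7138, Silver 3.3111.
Lower quotas: Violet 6, Amber 14, Red 14, Gold 1, Green 14, Blue 7, Silver 3 (sum 59, leaving 3 seats).
Remainders in descending order: Gold 0.8958, Blue 0.7138, Amber 0.4324, Violet 0.3780, Silver 0.3111, Green 0.2167, Red 0.0521.
The surplus seats go to Gold, Blue, Amber.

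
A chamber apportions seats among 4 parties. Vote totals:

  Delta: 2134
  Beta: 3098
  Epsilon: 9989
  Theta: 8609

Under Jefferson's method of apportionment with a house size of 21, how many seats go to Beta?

2

Standard divisor 23830/21 ≈ 1134.762; standard quotas: Delta 1.881, Beta 2.730, Epsilon 8.803, Theta 7.587.
Rounding down gives 1, 2, 8, 7 = 18 seats, so the divisor must be adjusted.
With modified divisor 1050: modified quotas Delta 2.032, Beta 2.950, Epsilon 9.513, Theta 8.199.
Rounding down: Delta 2, Beta 2, Epsilon 9, Theta 8 (total 21).
Beta receives 2.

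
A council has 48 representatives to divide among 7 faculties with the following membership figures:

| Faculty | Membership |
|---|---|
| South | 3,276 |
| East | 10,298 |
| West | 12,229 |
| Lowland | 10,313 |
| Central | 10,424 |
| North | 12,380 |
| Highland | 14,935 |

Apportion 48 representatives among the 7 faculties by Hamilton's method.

The standard divisor is 73855/48 ≈ 1538.646.
Standard quotas: South 2.1291, East 6.6929, West 7.9479, Lowland 6.7026, Central 6.7748, North 8.0460, Highland 9.7066.
Lower quotas: South 2, East 6, West 7, Lowland 6, Central 6, North 8, Highland 9 (sum 44, leaving 4 seats).
Remainders in descending order: West 0.9479, Central 0.7748, Highland 0.7066, Lowland 0.7026, East 0.6929, South 0.1291, North 0.0460.
The surplus seats go to West, Central, Highland, Lowland.

South 2, East 6, West 8, Lowland 7, Central 7, North 8, Highland 10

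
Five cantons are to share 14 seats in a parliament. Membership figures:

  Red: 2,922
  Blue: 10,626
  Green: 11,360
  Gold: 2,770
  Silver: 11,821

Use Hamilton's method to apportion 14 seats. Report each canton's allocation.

Red=1, Blue=4, Green=4, Gold=1, Silver=4

Standard divisor: 39499 ÷ 14 ≈ 2821.357.
Standard quotas: Red 1.0357, Blue 3.7663, Green 4.0264, Gold 0.9818, Silver 4.1898.
Lower quotas: Red 1, Blue 3, Green 4, Gold 0, Silver 4 (sum 12, leaving 2 seats).
Remainders in descending order: Gold 0.9818, Blue 0.7663, Silver 0.1898, Red 0.0357, Green 0.0264.
The surplus seats go to Gold, Blue.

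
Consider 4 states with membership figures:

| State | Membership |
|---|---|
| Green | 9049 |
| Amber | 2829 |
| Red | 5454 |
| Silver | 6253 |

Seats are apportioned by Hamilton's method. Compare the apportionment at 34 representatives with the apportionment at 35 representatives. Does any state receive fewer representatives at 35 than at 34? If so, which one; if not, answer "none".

none

At 34 seats: Green 13, Amber 4, Red 8, Silver 9.
At 35 seats: Green 14, Amber 4, Red 8, Silver 9.
No state's allocation decreased.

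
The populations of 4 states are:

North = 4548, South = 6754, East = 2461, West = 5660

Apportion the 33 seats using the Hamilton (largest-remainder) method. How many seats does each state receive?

North: 8, South: 11, East: 4, West: 10

Standard divisor: 19423 ÷ 33 ≈ 588.576.
Standard quotas: North 7.7271, South 11.4752, East 4.1813, West 9.6164.
Lower quotas: North 7, South 11, East 4, West 9 (sum 31, leaving 2 seats).
Remainders in descending order: North 0.7271, West 0.6164, South 0.4752, East 0.1813.
The surplus seats go to North, West.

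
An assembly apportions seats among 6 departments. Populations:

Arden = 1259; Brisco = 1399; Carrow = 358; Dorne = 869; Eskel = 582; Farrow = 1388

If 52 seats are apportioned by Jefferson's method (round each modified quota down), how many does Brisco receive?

Standard divisor 5855/52 ≈ 112.596; standard quotas: Arden 11.182, Brisco 12.425, Carrow 3.180, Dorne 7.718, Eskel 5.169, Farrow 12.327.
Rounding down gives 11, 12, 3, 7, 5, 12 = 50 seats, so the divisor must be adjusted.
With modified divisor 107: modified quotas Arden 11.766, Brisco 13.075, Carrow 3.346, Dorne 8.121, Eskel 5.439, Farrow 12.972.
Rounding down: Arden 11, Brisco 13, Carrow 3, Dorne 8, Eskel 5, Farrow 12 (total 52).
Brisco receives 13.

13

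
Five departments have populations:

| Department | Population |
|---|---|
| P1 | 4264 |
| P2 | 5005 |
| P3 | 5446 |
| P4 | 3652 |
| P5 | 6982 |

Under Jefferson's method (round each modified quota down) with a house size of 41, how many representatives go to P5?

Standard divisor 25349/41 ≈ 618.268; standard quotas: P1 6.897, P2 8.095, P3 8.808, P4 5.907, P5 11.293.
Rounding down gives 6, 8, 8, 5, 11 = 38 seats, so the divisor must be adjusted.
With modified divisor 600: modified quotas P1 7.107, P2 8.342, P3 9.077, P4 6.087, P5 11.637.
Rounding down: P1 7, P2 8, P3 9, P4 6, P5 11 (total 41).
P5 receives 11.

11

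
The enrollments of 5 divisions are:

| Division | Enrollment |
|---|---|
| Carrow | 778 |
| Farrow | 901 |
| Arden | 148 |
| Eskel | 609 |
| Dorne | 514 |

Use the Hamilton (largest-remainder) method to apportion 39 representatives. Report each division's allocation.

Carrow: 10, Farrow: 12, Arden: 2, Eskel: 8, Dorne: 7

The standard divisor is 2950/39 ≈ 75.641.
Standard quotas: Carrow 10.285, Farrow 11.912, Arden 1.957, Eskel 8.051, Dorne 6.795.
Lower quotas: Carrow 10, Farrow 11, Arden 1, Eskel 8, Dorne 6 (sum 36, leaving 3 seats).
Remainders in descending order: Arden 0.957, Farrow 0.912, Dorne 0.795, Carrow 0.285, Eskel 0.051.
The surplus seats go to Arden, Farrow, Dorne.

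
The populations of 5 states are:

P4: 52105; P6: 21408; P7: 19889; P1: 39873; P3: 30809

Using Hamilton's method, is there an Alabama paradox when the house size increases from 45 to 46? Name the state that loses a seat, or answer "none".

P7

At 45 seats: P4 14, P6 6, P7 6, P1 11, P3 8.
At 46 seats: P4 15, P6 6, P7 5, P1 11, P3 9.
P7 drops from 6 to 5.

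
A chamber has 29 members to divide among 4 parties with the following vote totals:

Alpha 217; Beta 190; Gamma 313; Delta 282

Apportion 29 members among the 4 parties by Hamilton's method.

Alpha 6, Beta 6, Gamma 9, Delta 8

Total 1002; standard divisor 1002/29 ≈ 34.552.
Standard quotas: Alpha 6.280, Beta 5.499, Gamma 9.059, Delta 8.162.
Lower quotas: Alpha 6, Beta 5, Gamma 9, Delta 8 (sum 28, leaving 1 seat).
Remainders in descending order: Beta 0.499, Alpha 0.280, Delta 0.162, Gamma 0.059.
The surplus seat goes to Beta.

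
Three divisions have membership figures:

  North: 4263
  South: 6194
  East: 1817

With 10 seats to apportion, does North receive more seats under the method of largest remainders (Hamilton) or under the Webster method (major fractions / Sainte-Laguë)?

Hamilton: North 3, South 5, East 2.
Webster: North 4, South 5, East 1.
North gets 3 under Hamilton and 4 under Webster.

Webster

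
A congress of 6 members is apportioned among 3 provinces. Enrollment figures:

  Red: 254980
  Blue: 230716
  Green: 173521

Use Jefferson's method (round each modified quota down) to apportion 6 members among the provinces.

Red=2, Blue=2, Green=2

Standard divisor 659217/6 ≈ 109869.5; standard quotas: Red 2.321, Blue 2.100, Green 1.579.
Rounding down gives 2, 2, 1 = 5 seats, so the divisor must be adjusted.
With modified divisor 85900: modified quotas Red 2.968, Blue 2.686, Green 2.020.
Rounding down: Red 2, Blue 2, Green 2 (total 6).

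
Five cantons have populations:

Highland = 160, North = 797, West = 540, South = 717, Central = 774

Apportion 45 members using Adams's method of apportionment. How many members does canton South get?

11

Standard divisor 2988/45 ≈ 66.4; standard quotas: Highland 2.410, North 12.003, West 8.133, South 10.798, Central 11.657.
Rounding up gives 3, 13, 9, 11, 12 = 48 seats, so the divisor must be adjusted.
With modified divisor 71: modified quotas Highland 2.254, North 11.225, West 7.606, South 10.099, Central 10.901.
Rounding up: Highland 3, North 12, West 8, South 11, Central 11 (total 45).
South receives 11.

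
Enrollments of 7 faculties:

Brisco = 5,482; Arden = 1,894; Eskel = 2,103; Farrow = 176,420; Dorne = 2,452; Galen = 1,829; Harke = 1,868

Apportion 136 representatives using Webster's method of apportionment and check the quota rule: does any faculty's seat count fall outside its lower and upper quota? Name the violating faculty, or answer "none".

Standard quotas: Brisco 3.882, Arden 1.341, Eskel 1.489, Farrow 124.933, Dorne 1.736, Galen 1.295, Harke 1.323.
Webster allocation: Brisco 4, Arden 1, Eskel 1, Farrow 126, Dorne 2, Galen 1, Harke 1.
Farrow has quota 124.933 (lower 124, upper 125) but receives 126 — outside the quota interval.

Farrow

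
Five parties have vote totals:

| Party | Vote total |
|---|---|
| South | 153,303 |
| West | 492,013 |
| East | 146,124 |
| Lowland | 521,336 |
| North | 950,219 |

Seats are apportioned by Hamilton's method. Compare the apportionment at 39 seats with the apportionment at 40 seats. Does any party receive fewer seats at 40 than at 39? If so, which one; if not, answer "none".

East

At 39 seats: South 3, West 8, East 3, Lowland 9, North 16.
At 40 seats: South 3, West 9, East 2, Lowland 9, North 17.
East drops from 3 to 2.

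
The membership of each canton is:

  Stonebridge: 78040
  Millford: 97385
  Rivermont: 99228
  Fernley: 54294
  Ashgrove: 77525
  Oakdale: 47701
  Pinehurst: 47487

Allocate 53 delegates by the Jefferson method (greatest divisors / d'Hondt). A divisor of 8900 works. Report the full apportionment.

With modified divisor 8900: modified quotas Stonebridge 8.769, Millford 10.942, Rivermont 11.149, Fernley 6.100, Ashgrove 8.711, Oakdale 5.360, Pinehurst 5.336.
Rounding down: Stonebridge 8, Millford 10, Rivermont 11, Fernley 6, Ashgrove 8, Oakdale 5, Pinehurst 5 (total 53).

Stonebridge 8, Millford 10, Rivermont 11, Fernley 6, Ashgrove 8, Oakdale 5, Pinehurst 5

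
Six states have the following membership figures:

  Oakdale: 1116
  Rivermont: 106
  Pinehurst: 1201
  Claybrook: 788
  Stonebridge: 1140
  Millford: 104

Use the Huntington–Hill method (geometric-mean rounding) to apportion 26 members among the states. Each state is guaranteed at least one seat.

With divisor 176: modified quotas Oakdale 6.341, Rivermont 0.602, Pinehurst 6.824, Claybrook 4.477, Stonebridge 6.477, Millford 0.591.
Geometric-mean thresholds: Oakdale √(6·7)=6.481, Rivermont (min 1), Pinehurst √(6·7)=6.481, Claybrook √(4·5)=4.472, Stonebridge √(6·7)=6.481, Millford (min 1).
Each quota rounded against its threshold gives Oakdale 6, Rivermont 1, Pinehurst 7, Claybrook 5, Stonebridge 6, Millford 1 (total 26).

Oakdale=6, Rivermont=1, Pinehurst=7, Claybrook=5, Stonebridge=6, Millford=1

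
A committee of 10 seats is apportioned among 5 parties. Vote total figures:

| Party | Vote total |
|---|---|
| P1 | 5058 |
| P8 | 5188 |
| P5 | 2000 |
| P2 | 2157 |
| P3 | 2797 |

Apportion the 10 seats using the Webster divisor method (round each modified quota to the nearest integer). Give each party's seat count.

Standard divisor 17200/10 ≈ 1720; standard quotas: P1 2.941, P8 3.016, P5 1.163, P2 1.254, P3 1.626.
Rounding to the nearest integer gives P1 3, P8 3, P5 1, P2 1, P3 2 — total 10, matching the house size, so no adjustment is needed.

P1: 3, P8: 3, P5: 1, P2: 1, P3: 2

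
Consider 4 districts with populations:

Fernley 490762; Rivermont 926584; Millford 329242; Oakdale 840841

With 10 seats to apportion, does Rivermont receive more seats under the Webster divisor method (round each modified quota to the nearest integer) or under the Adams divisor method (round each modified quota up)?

Webster: Fernley 2, Rivermont 4, Millford 1, Oakdale 3.
Adams: Fernley 2, Rivermont 3, Millford 2, Oakdale 3.
Rivermont gets 4 under Webster and 3 under Adams.

Webster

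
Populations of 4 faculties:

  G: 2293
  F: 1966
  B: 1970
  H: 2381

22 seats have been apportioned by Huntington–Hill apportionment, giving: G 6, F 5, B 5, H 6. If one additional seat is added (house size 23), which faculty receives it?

H

Priority for the next seat is population ÷ (√(s·(s+1))).
Priorities: G 353.818, F 358.941, B 359.671, H 367.396.
Highest priority: H.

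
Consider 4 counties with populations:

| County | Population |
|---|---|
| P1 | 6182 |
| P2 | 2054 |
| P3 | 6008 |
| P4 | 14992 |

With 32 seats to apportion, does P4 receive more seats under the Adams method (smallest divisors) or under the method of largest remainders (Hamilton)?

Hamilton

Adams: P1 7, P2 3, P3 7, P4 15.
Hamilton: P1 7, P2 2, P3 7, P4 16.
P4 gets 15 under Adams and 16 under Hamilton.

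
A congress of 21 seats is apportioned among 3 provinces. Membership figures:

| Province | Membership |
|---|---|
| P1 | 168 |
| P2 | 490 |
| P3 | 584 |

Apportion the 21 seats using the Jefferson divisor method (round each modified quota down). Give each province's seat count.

P1 3, P2 8, P3 10

Standard divisor 1242/21 ≈ 59.143; standard quotas: P1 2.841, P2 8.285, P3 9.874.
Rounding down gives 2, 8, 9 = 19 seats, so the divisor must be adjusted.
With modified divisor 55: modified quotas P1 3.055, P2 8.909, P3 10.618.
Rounding down: P1 3, P2 8, P3 10 (total 21).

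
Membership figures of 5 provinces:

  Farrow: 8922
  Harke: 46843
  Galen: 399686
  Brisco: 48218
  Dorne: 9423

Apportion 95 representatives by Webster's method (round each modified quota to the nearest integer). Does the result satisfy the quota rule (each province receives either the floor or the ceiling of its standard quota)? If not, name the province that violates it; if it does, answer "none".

Standard quotas: Farrow 1.652, Harke 8.673, Galen 74.003, Brisco 8.928, Dorne 1.745.
Webster allocation: Farrow 2, Harke 9, Galen 73, Brisco 9, Dorne 2.
Galen has quota 74.003 (lower 74, upper 75) but receives 73 — outside the quota interval.

Galen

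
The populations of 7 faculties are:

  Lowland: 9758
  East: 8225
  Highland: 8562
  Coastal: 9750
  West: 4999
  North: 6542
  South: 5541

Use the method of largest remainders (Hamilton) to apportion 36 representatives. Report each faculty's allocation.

Lowland 7, East 5, Highland 6, Coastal 7, West 3, North 4, South 4

Standard divisor: 53377 ÷ 36 ≈ 1482.694.
Standard quotas: Lowland 6.5813, East 5.5473, Highland 5.7746, Coastal 6.5759, West 3.3716, North 4.4122, South 3.7371.
Lower quotas: Lowland 6, East 5, Highland 5, Coastal 6, West 3, North 4, South 3 (sum 32, leaving 4 seats).
Remainders in descending order: Highland 0.7746, South 0.7371, Lowland 0.5813, Coastal 0.5759, East 0.5473, North 0.4122, West 0.3716.
Largest remainders: Highland, South, Lowland, Coastal receive the extra seats.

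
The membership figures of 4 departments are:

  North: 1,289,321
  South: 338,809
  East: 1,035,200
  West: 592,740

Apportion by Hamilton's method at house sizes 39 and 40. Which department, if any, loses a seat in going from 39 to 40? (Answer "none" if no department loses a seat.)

At 39 seats: North 16, South 4, East 12, West 7.
At 40 seats: North 16, South 4, East 13, West 7.
No department's allocation decreased.

none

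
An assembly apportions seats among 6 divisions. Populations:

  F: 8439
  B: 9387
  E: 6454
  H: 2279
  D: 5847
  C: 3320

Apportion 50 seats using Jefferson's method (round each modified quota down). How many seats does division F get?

Standard divisor 35726/50 ≈ 714.52; standard quotas: F 11.811, B 13.137, E 9.033, H 3.190, D 8.183, C 4.646.
Rounding down gives 11, 13, 9, 3, 8, 4 = 48 seats, so the divisor must be adjusted.
With modified divisor 667: modified quotas F 12.652, B 14.073, E 9.676, H 3.417, D 8.766, C 4.978.
Rounding down: F 12, B 14, E 9, H 3, D 8, C 4 (total 50).
F receives 12.

12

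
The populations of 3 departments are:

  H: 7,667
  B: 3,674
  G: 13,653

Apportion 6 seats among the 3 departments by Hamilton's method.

H 2, B 1, G 3

Total 24994; standard divisor 24994/6 ≈ 4165.667.
Standard quotas: H 1.8405, B 0.8820, G 3.2775.
Lower quotas: H 1, B 0, G 3 (sum 4, leaving 2 seats).
Remainders in descending order: B 0.8820, H 0.8405, G 0.2775.
Largest remainders: B, H receive the extra seats.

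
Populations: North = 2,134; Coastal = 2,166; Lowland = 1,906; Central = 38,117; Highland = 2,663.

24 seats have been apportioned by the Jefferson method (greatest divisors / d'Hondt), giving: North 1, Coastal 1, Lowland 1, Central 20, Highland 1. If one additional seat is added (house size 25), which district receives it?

Central

Priority for the next seat is population ÷ (current seats + 1).
Priorities: North 1067.000, Coastal 1083.000, Lowland 953.000, Central 1815.095, Highland 1331.500.
Highest priority: Central.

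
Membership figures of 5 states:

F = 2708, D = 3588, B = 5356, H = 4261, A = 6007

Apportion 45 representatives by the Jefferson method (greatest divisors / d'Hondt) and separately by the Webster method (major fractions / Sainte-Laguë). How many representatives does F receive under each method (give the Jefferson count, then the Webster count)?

Jefferson: F 5, D 7, B 11, H 9, A 13.
Webster: F 6, D 7, B 11, H 9, A 12.
F gets 5 under Jefferson and 6 under Webster.

5 and 6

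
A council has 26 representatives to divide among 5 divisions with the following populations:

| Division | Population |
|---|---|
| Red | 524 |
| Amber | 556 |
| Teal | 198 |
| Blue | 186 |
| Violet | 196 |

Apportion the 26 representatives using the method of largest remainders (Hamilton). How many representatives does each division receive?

The standard divisor is 1660/26 ≈ 63.846.
Standard quotas: Red 8.207, Amber 8.708, Teal 3.101, Blue 2.913, Violet 3.070.
Lower quotas: Red 8, Amber 8, Teal 3, Blue 2, Violet 3 (sum 24, leaving 2 seats).
Remainders in descending order: Blue 0.913, Amber 0.708, Red 0.207, Teal 0.101, Violet 0.070.
Largest remainders: Blue, Amber receive the extra seats.

Red: 8, Amber: 9, Teal: 3, Blue: 3, Violet: 3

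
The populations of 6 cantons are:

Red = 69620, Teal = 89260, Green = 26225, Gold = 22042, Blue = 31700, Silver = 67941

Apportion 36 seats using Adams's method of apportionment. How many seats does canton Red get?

Standard divisor 306788/36 ≈ 8521.889; standard quotas: Red 8.170, Teal 10.474, Green 3.077, Gold 2.587, Blue 3.720, Silver 7.973.
Rounding up gives 9, 11, 4, 3, 4, 8 = 39 seats, so the divisor must be adjusted.
With modified divisor 9300: modified quotas Red 7.486, Teal 9.598, Green 2.820, Gold 2.370, Blue 3.409, Silver 7.305.
Rounding up: Red 8, Teal 10, Green 3, Gold 3, Blue 4, Silver 8 (total 36).
Red receives 8.

8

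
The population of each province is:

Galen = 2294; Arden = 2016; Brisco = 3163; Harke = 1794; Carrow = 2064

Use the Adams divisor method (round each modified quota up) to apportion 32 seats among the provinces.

Galen: 6, Arden: 6, Brisco: 9, Harke: 5, Carrow: 6

Standard divisor 11331/32 ≈ 354.094; standard quotas: Galen 6.479, Arden 5.693, Brisco 8.933, Harke 5.066, Carrow 5.829.
Rounding up gives 7, 6, 9, 6, 6 = 34 seats, so the divisor must be adjusted.
With modified divisor 390: modified quotas Galen 5.882, Arden 5.169, Brisco 8.110, Harke 4.600, Carrow 5.292.
Rounding up: Galen 6, Arden 6, Brisco 9, Harke 5, Carrow 6 (total 32).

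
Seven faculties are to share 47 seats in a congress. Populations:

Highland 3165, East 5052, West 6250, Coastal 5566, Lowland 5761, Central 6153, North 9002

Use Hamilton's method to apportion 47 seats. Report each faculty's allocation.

Standard divisor: 40949 ÷ 47 ≈ 871.255.
Standard quotas: Highland 3.6327, East 5.7985, West 7.1736, Coastal 6.3885, Lowland 6.6123, Central 7.0622, North 10.3322.
Lower quotas: Highland 3, East 5, West 7, Coastal 6, Lowland 6, Central 7, North 10 (sum 44, leaving 3 seats).
Remainders in descending order: East 0.7985, Highland 0.6327, Lowland 0.6123, Coastal 0.3885, North 0.3322, West 0.1736, Central 0.0622.
The surplus seats go to East, Highland, Lowland.

Highland=4, East=6, West=7, Coastal=6, Lowland=7, Central=7, North=10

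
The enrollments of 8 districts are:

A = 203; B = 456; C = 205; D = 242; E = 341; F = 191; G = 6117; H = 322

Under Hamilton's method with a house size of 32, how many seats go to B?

2

Total 8077; standard divisor 8077/32 ≈ 252.406.
Standard quotas: A 0.8043, B 1.8066, C 0.8122, D 0.9588, E 1.3510, F 0.7567, G 24.2347, H 1.2757.
Lower quotas: A 0, B 1, C 0, D 0, E 1, F 0, G 24, H 1 (sum 27, leaving 5 seats).
Remainders in descending order: D 0.9588, C 0.8122, B 0.8066, A 0.8043, F 0.7567, E 0.3510, H 0.2757, G 0.2347.
The surplus seats go to D, C, B, A, F.
B receives 2.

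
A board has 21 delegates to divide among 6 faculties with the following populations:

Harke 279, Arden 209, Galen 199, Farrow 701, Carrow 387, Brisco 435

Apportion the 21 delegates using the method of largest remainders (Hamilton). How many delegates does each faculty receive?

Harke 2, Arden 2, Galen 2, Farrow 7, Carrow 4, Brisco 4

The standard divisor is 2210/21 ≈ 105.238.
Standard quotas: Harke 2.651, Arden 1.986, Galen 1.891, Farrow 6.661, Carrow 3.677, Brisco 4.133.
Lower quotas: Harke 2, Arden 1, Galen 1, Farrow 6, Carrow 3, Brisco 4 (sum 17, leaving 4 seats).
Remainders in descending order: Arden 0.986, Galen 0.891, Carrow 0.677, Farrow 0.661, Harke 0.651, Brisco 0.133.
Largest remainders: Arden, Galen, Carrow, Farrow receive the extra seats.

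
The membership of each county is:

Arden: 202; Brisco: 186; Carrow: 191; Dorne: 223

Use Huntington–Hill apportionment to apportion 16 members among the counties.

Arden 4, Brisco 4, Carrow 4, Dorne 4

With divisor 52: modified quotas Arden 3.885, Brisco 3.577, Carrow 3.673, Dorne 4.288.
Geometric-mean thresholds: Arden √(3·4)=3.464, Brisco √(3·4)=3.464, Carrow √(3·4)=3.464, Dorne √(4·5)=4.472.
Each quota rounded against its threshold gives Arden 4, Brisco 4, Carrow 4, Dorne 4 (total 16).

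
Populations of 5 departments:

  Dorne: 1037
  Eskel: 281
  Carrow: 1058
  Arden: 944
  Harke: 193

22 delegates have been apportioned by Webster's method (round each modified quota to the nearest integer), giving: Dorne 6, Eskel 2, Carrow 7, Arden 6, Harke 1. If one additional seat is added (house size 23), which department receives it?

Priority for the next seat is population ÷ (current seats + 0.5).
Priorities: Dorne 159.538, Eskel 112.400, Carrow 141.067, Arden 145.231, Harke 128.667.
Highest priority: Dorne.

Dorne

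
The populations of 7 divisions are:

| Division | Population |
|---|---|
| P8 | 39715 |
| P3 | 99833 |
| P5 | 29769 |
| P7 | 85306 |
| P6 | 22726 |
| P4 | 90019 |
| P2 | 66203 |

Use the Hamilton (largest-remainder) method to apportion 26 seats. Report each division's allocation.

Standard divisor: 433571 ÷ 26 ≈ 16675.808.
Standard quotas: P8 2.3816, P3 5.9867, P5 1.7852, P7 5.1156, P6 1.3628, P4 5.3982, P2 3.9700.
Lower quotas: P8 2, P3 5, P5 1, P7 5, P6 1, P4 5, P2 3 (sum 22, leaving 4 seats).
Remainders in descending order: P3 0.9867, P2 0.9700, P5 0.7852, P4 0.3982, P8 0.3816, P6 0.3628, P7 0.1156.
Largest remainders: P3, P2, P5, P4 receive the extra seats.

P8: 2, P3: 6, P5: 2, P7: 5, P6: 1, P4: 6, P2: 4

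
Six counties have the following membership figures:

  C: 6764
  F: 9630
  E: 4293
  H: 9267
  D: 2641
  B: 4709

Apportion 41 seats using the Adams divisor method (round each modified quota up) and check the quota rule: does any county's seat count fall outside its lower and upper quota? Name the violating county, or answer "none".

Standard quotas: C 7.434, F 10.584, E 4.718, H 10.185, D 2.903, B 5.176.
Adams allocation: C 8, F 10, E 5, H 10, D 3, B 5.
Every allocation lies between the lower and upper quota.

none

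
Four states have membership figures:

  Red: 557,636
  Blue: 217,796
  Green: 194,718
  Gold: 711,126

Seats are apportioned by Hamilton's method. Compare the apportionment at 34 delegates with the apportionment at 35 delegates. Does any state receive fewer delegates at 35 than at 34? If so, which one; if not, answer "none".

At 34 seats: Red 11, Blue 5, Green 4, Gold 14.
At 35 seats: Red 12, Blue 4, Green 4, Gold 15.
Blue drops from 5 to 4.

Blue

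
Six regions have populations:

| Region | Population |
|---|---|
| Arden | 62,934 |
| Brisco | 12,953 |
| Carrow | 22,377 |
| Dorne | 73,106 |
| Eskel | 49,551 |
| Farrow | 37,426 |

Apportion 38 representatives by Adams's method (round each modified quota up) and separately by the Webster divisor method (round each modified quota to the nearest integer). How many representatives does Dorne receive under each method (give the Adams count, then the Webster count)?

Adams: Arden 9, Brisco 2, Carrow 4, Dorne 10, Eskel 7, Farrow 6.
Webster: Arden 9, Brisco 2, Carrow 3, Dorne 11, Eskel 7, Farrow 6.
Dorne gets 10 under Adams and 11 under Webster.

10 and 11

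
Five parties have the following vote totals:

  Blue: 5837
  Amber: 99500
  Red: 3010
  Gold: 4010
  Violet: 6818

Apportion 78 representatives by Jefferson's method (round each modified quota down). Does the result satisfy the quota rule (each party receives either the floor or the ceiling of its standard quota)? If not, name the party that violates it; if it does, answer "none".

Standard quotas: Blue 3.820, Amber 65.123, Red 1.970, Gold 2.625, Violet 4.462.
Jefferson allocation: Blue 3, Amber 67, Red 2, Gold 2, Violet 4.
Amber has quota 65.123 (lower 65, upper 66) but receives 67 — outside the quota interval.

Amber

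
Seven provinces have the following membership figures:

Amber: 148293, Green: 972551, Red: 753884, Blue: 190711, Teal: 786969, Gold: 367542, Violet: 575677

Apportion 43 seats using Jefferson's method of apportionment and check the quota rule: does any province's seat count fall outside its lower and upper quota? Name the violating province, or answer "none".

none

Standard quotas: Amber 1.680, Green 11.018, Red 8.541, Blue 2.161, Teal 8.915, Gold 4.164, Violet 6.522.
Jefferson allocation: Amber 1, Green 11, Red 9, Blue 2, Teal 9, Gold 4, Violet 7.
Every allocation lies between the lower and upper quota.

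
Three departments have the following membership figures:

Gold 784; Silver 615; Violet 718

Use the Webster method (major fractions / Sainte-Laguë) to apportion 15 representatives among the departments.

Standard divisor 2117/15 ≈ 141.133; standard quotas: Gold 5.555, Silver 4.358, Violet 5.087.
Rounding to the nearest integer gives Gold 6, Silver 4, Violet 5 — total 15, matching the house size, so no adjustment is needed.

Gold 6; Silver 4; Violet 5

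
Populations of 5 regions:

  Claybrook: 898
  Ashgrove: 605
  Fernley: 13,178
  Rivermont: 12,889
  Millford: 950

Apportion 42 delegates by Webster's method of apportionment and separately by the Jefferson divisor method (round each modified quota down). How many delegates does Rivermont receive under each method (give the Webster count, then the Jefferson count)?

19 and 20

Webster: Claybrook 1, Ashgrove 1, Fernley 20, Rivermont 19, Millford 1.
Jefferson: Claybrook 1, Ashgrove 0, Fernley 20, Rivermont 20, Millford 1.
Rivermont gets 19 under Webster and 20 under Jefferson.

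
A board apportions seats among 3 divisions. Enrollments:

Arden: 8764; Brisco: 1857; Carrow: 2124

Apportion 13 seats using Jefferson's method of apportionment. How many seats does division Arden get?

Standard divisor 12745/13 ≈ 980.385; standard quotas: Arden 8.939, Brisco 1.894, Carrow 2.166.
Rounding down gives 8, 1, 2 = 11 seats, so the divisor must be adjusted.
With modified divisor 900: modified quotas Arden 9.738, Brisco 2.063, Carrow 2.360.
Rounding down: Arden 9, Brisco 2, Carrow 2 (total 13).
Arden receives 9.

9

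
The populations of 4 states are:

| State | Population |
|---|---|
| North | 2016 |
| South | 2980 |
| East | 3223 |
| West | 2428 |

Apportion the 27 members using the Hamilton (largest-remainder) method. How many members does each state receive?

North 5; South 8; East 8; West 6

The standard divisor is 10647/27 ≈ 394.333.
Standard quotas: North 5.112, South 7.557, East 8.173, West 6.157.
Lower quotas: North 5, South 7, East 8, West 6 (sum 26, leaving 1 seat).
Remainders in descending order: South 0.557, East 0.173, West 0.157, North 0.112.
The surplus seat goes to South.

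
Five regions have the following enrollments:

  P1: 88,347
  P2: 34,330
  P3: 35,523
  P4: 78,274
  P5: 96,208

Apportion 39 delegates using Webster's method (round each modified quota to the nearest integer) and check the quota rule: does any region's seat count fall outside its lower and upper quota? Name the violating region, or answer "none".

Standard quotas: P1 10.357, P2 4.024, P3 4.164, P4 9.176, P5 11.278.
Webster allocation: P1 11, P2 4, P3 4, P4 9, P5 11.
Every allocation lies between the lower and upper quota.

none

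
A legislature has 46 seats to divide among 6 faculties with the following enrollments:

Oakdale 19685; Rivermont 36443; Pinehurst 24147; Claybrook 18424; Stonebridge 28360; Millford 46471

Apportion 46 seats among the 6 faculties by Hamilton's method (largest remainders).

Total 173530; standard divisor 173530/46 ≈ 3772.391.
Standard quotas: Oakdale 5.2182, Rivermont 9.6605, Pinehurst 6.4010, Claybrook 4.8839, Stonebridge 7.5178, Millford 12.3187.
Lower quotas: Oakdale 5, Rivermont 9, Pinehurst 6, Claybrook 4, Stonebridge 7, Millford 12 (sum 43, leaving 3 seats).
Remainders in descending order: Claybrook 0.8839, Rivermont 0.6605, Stonebridge 0.5178, Pinehurst 0.4010, Millford 0.3187, Oakdale 0.2182.
Largest remainders: Claybrook, Rivermont, Stonebridge receive the extra seats.

Oakdale: 5, Rivermont: 10, Pinehurst: 6, Claybrook: 5, Stonebridge: 8, Millford: 12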